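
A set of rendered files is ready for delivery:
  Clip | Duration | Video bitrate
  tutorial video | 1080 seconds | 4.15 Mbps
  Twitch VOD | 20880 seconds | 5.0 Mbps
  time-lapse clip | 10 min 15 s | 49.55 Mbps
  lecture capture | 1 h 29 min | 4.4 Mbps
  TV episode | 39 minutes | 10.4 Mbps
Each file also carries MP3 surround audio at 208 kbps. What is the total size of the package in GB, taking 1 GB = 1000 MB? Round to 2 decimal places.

24.19 GB

Audio: 208 kbps = 0.208 Mbps.
tutorial video: 4.358 Mbps × 1080 s = 4706.6 Mb
Twitch VOD: 5.208 Mbps × 20880 s = 108743.0 Mb
time-lapse clip: 49.758 Mbps × 615 s = 30601.2 Mb
lecture capture: 4.608 Mbps × 5340 s = 24606.7 Mb
TV episode: 10.608 Mbps × 2340 s = 24822.7 Mb
Total: 193480.3 Mb = 24185.0 MB.
= 24.19 GB.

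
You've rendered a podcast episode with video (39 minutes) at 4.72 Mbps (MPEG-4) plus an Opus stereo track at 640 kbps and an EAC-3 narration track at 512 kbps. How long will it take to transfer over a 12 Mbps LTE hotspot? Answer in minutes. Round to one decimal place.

19.1 minutes

39 min = 2340 s
Audio total: 640 + 512 = 1152 kbps = 1.152 Mbps.
Total bitrate: 5.872 Mbps.
File: 5.872 Mbps × 2340 s = 13740.5 Mb.
At 12 Mbps: 13740.5 / 12 = 1145.0 s ≈ 19.1 minutes.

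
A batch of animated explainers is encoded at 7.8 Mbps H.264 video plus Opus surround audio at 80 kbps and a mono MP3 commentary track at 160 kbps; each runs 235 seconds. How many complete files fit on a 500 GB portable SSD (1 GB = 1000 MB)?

Audio total: 80 + 160 = 240 kbps = 0.240 Mbps.
Total bitrate: 8.040 Mbps.
Per item: 8.040 Mbps × 235 s = 1,889 Mb = 236.2 MB.
Capacity: 500 GB = 4,000,000 Mb; 2117.07 items → 2117 complete.

2117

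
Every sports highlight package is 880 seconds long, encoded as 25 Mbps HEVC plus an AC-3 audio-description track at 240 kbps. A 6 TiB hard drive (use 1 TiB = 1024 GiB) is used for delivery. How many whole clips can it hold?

Audio: 240 kbps = 0.240 Mbps.
Total bitrate: 25.240 Mbps.
Per item: 25.240 Mbps × 880 s = 22,211 Mb = 2,776 MB.
Capacity: 6 TiB = 52,776,558 Mb; 2376.12 items → 2376 complete.

2376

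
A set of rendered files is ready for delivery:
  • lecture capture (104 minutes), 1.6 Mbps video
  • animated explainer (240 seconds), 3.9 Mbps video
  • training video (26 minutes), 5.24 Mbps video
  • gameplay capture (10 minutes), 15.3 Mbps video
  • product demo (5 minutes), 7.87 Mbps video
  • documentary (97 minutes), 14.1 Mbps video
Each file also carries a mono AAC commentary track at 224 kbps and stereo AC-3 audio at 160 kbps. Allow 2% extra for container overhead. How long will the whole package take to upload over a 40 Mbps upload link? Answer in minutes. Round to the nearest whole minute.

50 minutes

Audio total: 224 + 160 = 384 kbps = 0.384 Mbps.
lecture capture: 1.984 Mbps × 6240 s × 1.02 = 12627.8 Mb
animated explainer: 4.284 Mbps × 240 s × 1.02 = 1048.7 Mb
training video: 5.624 Mbps × 1560 s × 1.02 = 8948.9 Mb
gameplay capture: 15.684 Mbps × 600 s × 1.02 = 9598.6 Mb
product demo: 8.254 Mbps × 300 s × 1.02 = 2525.7 Mb
documentary: 14.484 Mbps × 5820 s × 1.02 = 85982.8 Mb
Total: 120732.5 Mb = 15091.6 MB.
At 40 Mbps: 120732.5 / 40 = 3018 s ≈ 50.3 minutes.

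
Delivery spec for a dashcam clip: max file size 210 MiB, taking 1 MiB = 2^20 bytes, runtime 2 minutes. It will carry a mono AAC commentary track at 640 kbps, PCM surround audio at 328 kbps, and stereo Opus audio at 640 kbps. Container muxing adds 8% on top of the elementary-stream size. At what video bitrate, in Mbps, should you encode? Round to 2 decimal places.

11.98 Mbps

Budget: 210 MiB = 1761.6 Mb.
Stream payload after overhead: 1761.6 / 1.08 = 1631.1 Mb.
2 min = 120 s
Total bitrate budget: 1631.1 Mb / 120 s = 13.593 Mbps.
Audio total: 640 + 328 + 640 = 1608 kbps = 1.608 Mbps.
Video: 13.593 − 1.608 = 11.985 Mbps.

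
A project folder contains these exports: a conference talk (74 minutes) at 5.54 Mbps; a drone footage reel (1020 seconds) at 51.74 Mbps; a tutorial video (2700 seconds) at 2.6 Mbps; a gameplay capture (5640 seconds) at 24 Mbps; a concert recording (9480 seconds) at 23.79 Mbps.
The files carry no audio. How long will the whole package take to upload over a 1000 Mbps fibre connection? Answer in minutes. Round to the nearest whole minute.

conference talk: 5.540 Mbps × 4440 s = 24597.6 Mb
drone footage reel: 51.740 Mbps × 1020 s = 52774.8 Mb
tutorial video: 2.600 Mbps × 2700 s = 7020.0 Mb
gameplay capture: 24.000 Mbps × 5640 s = 135360.0 Mb
concert recording: 23.790 Mbps × 9480 s = 225529.2 Mb
Total: 445281.6 Mb = 55660.2 MB.
At 1000 Mbps: 445281.6 / 1000 = 445 s ≈ 7.42 minutes.

7 minutes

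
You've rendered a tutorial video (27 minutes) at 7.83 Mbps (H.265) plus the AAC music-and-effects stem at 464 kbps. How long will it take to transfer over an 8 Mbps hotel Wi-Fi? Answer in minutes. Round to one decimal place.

28.0 minutes

27 min = 1620 s
Audio: 464 kbps = 0.464 Mbps.
Total bitrate: 8.294 Mbps.
File: 8.294 Mbps × 1620 s = 13436.3 Mb.
At 8 Mbps: 13436.3 / 8 = 1679.5 s ≈ 28 minutes.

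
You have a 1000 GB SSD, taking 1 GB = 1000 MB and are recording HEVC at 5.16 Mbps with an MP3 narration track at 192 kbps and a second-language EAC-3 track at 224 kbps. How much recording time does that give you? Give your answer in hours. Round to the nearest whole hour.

Audio total: 192 + 224 = 416 kbps = 0.416 Mbps.
Total bitrate: 5.16 + 0.416 = 5.576 Mbps.
Capacity: 1000 GB = 8,000,000 Mb.
Recording time: 8,000,000 / 5.576 = 1,434,720 s ≈ 399 hours.

399 hours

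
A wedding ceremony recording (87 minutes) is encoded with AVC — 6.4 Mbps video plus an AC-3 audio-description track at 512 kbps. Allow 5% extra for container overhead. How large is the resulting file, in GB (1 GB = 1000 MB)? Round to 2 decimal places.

87 min = 5220 s
Audio: 512 kbps = 0.512 Mbps.
Total bitrate: 6.4 + 0.512 = 6.912 Mbps.
Stream data: 6.912 Mbps × 5220 s = 36080.6 Mb.
With 5% container overhead: ×1.05.
37,885 Mb ÷ 8 = 4,736 MB → 4.736 GB.

4.74 GB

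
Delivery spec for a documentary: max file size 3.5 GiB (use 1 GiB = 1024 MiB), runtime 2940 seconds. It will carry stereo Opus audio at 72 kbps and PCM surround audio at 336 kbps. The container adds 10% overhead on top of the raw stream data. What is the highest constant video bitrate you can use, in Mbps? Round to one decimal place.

8.9 Mbps

Budget: 3.5 GiB = 30064.8 Mb.
Stream payload after overhead: 30064.8 / 1.10 = 27331.6 Mb.
Total bitrate budget: 27331.6 Mb / 2940 s = 9.296 Mbps.
Audio total: 72 + 336 = 408 kbps = 0.408 Mbps.
Video: 9.296 − 0.408 = 8.888 Mbps.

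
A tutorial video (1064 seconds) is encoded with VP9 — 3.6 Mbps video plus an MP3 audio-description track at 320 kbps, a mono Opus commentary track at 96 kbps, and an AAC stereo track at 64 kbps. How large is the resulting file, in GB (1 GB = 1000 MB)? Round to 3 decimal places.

0.543 GB

Audio total: 320 + 96 + 64 = 480 kbps = 0.480 Mbps.
Total bitrate: 3.6 + 0.480 = 4.080 Mbps.
Stream data: 4.080 Mbps × 1064 s = 4341.1 Mb.
4,341 Mb ÷ 8 = 542.6 MB → 0.5426 GB.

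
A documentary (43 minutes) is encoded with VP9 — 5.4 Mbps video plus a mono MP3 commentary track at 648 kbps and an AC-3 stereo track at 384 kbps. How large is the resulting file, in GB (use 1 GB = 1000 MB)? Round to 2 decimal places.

2.07 GB

43 min = 2580 s
Audio total: 648 + 384 = 1032 kbps = 1.032 Mbps.
Total bitrate: 5.4 + 1.032 = 6.432 Mbps.
Stream data: 6.432 Mbps × 2580 s = 16594.6 Mb.
16,595 Mb ÷ 8 = 2,074 MB → 2.074 GB.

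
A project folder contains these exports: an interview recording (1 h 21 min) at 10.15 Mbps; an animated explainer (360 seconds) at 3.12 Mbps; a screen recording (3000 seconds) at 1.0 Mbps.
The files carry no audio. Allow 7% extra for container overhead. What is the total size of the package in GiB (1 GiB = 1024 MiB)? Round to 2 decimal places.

6.66 GiB

interview recording: 10.150 Mbps × 4860 s × 1.07 = 52782.0 Mb
animated explainer: 3.120 Mbps × 360 s × 1.07 = 1201.8 Mb
screen recording: 1.000 Mbps × 3000 s × 1.07 = 3210.0 Mb
Total: 57193.9 Mb = 7149.2 MB.
= 6.658 GiB.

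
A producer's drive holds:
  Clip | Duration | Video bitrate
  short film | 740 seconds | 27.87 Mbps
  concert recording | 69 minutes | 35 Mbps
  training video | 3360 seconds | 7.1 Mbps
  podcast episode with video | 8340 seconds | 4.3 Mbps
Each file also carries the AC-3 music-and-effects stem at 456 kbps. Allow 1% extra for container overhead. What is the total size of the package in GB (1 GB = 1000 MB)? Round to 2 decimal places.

29.39 GB

Audio: 456 kbps = 0.456 Mbps.
short film: 28.326 Mbps × 740 s × 1.01 = 21170.9 Mb
concert recording: 35.456 Mbps × 4140 s × 1.01 = 148255.7 Mb
training video: 7.556 Mbps × 3360 s × 1.01 = 25642.0 Mb
podcast episode with video: 4.756 Mbps × 8340 s × 1.01 = 40061.7 Mb
Total: 235130.3 Mb = 29391.3 MB.
= 29.39 GB.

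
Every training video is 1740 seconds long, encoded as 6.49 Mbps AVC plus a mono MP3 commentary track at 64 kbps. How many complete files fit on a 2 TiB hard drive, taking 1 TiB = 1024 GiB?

Audio: 64 kbps = 0.064 Mbps.
Total bitrate: 6.554 Mbps.
Per item: 6.554 Mbps × 1740 s = 11,404 Mb = 1,425 MB.
Capacity: 2 TiB = 17,592,186 Mb; 1542.64 items → 1542 complete.

1542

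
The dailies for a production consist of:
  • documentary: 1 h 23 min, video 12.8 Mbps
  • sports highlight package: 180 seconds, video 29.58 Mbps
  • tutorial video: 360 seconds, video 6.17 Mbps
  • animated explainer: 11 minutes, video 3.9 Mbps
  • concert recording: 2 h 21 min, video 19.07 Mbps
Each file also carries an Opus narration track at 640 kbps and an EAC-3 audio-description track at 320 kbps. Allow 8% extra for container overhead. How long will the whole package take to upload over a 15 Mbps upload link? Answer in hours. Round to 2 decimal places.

4.99 hours

Audio total: 640 + 320 = 960 kbps = 0.960 Mbps.
documentary: 13.760 Mbps × 4980 s × 1.08 = 74006.8 Mb
sports highlight package: 30.540 Mbps × 180 s × 1.08 = 5937.0 Mb
tutorial video: 7.130 Mbps × 360 s × 1.08 = 2772.1 Mb
animated explainer: 4.860 Mbps × 660 s × 1.08 = 3464.2 Mb
concert recording: 20.030 Mbps × 8460 s × 1.08 = 183010.1 Mb
Total: 269190.2 Mb = 33648.8 MB.
At 15 Mbps: 269190.2 / 15 = 17946 s ≈ 4.99 hours.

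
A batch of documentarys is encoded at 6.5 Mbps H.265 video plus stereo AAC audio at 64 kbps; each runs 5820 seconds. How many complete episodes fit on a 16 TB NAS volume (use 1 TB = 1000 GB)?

3350

Audio: 64 kbps = 0.064 Mbps.
Total bitrate: 6.564 Mbps.
Per item: 6.564 Mbps × 5820 s = 38,202 Mb = 4,775 MB.
Capacity: 16 TB = 128,000,000 Mb; 3350.57 items → 3350 complete.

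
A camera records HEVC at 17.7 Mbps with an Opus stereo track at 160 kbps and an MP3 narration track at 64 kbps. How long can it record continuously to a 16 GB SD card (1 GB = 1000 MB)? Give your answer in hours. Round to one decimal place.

Audio total: 160 + 64 = 224 kbps = 0.224 Mbps.
Total bitrate: 17.7 + 0.224 = 17.924 Mbps.
Capacity: 16 GB = 128,000 Mb.
Recording time: 128,000 / 17.924 = 7,141 s ≈ 1.98 hours.

2.0 hours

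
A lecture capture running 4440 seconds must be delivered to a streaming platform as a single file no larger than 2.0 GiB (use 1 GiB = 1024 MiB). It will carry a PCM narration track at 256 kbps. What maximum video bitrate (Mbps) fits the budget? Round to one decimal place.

3.6 Mbps

Budget: 2.0 GiB = 17179.9 Mb.
Total bitrate budget: 17179.9 Mb / 4440 s = 3.869 Mbps.
Audio: 256 kbps = 0.256 Mbps.
Video: 3.869 − 0.256 = 3.613 Mbps.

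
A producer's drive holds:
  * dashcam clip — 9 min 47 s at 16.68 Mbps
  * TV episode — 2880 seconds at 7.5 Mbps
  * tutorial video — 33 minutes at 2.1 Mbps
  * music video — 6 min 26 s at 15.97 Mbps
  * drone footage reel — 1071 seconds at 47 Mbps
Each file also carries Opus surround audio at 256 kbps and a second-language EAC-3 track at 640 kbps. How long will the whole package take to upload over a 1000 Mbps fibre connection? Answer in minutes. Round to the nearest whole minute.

Audio total: 256 + 640 = 896 kbps = 0.896 Mbps.
dashcam clip: 17.576 Mbps × 587 s = 10317.1 Mb
TV episode: 8.396 Mbps × 2880 s = 24180.5 Mb
tutorial video: 2.996 Mbps × 1980 s = 5932.1 Mb
music video: 16.866 Mbps × 386 s = 6510.3 Mb
drone footage reel: 47.896 Mbps × 1071 s = 51296.6 Mb
Total: 98236.6 Mb = 12279.6 MB.
At 1000 Mbps: 98236.6 / 1000 = 98 s ≈ 1.64 minutes.

2 minutes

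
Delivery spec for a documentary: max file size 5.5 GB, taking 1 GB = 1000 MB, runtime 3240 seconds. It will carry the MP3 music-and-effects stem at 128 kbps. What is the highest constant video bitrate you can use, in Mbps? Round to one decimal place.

Budget: 5.5 GB = 44000.0 Mb.
Total bitrate budget: 44000.0 Mb / 3240 s = 13.580 Mbps.
Audio: 128 kbps = 0.128 Mbps.
Video: 13.580 − 0.128 = 13.452 Mbps.

13.5 Mbps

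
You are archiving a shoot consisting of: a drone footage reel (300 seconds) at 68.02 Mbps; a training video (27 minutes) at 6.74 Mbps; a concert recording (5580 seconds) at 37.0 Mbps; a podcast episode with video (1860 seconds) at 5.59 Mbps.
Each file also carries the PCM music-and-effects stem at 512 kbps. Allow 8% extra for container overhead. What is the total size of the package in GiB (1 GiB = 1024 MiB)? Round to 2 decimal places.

Audio: 512 kbps = 0.512 Mbps.
drone footage reel: 68.532 Mbps × 300 s × 1.08 = 22204.4 Mb
training video: 7.252 Mbps × 1620 s × 1.08 = 12688.1 Mb
concert recording: 37.512 Mbps × 5580 s × 1.08 = 226062.3 Mb
podcast episode with video: 6.102 Mbps × 1860 s × 1.08 = 12257.7 Mb
Total: 273212.5 Mb = 34151.6 MB.
= 31.81 GiB.

31.81 GiB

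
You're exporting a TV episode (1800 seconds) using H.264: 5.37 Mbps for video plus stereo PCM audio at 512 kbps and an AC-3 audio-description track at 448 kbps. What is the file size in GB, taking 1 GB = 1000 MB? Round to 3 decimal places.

1.424 GB

Audio total: 512 + 448 = 960 kbps = 0.960 Mbps.
Total bitrate: 5.37 + 0.960 = 6.330 Mbps.
Stream data: 6.330 Mbps × 1800 s = 11394.0 Mb.
11,394 Mb ÷ 8 = 1,424 MB → 1.424 GB.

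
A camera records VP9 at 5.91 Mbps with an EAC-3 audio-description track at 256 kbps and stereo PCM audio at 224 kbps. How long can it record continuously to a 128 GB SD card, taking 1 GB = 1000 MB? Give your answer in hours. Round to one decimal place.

44.5 hours

Audio total: 256 + 224 = 480 kbps = 0.480 Mbps.
Total bitrate: 5.91 + 0.480 = 6.390 Mbps.
Capacity: 128 GB = 1,024,000 Mb.
Recording time: 1,024,000 / 6.390 = 160,250 s ≈ 44.5 hours.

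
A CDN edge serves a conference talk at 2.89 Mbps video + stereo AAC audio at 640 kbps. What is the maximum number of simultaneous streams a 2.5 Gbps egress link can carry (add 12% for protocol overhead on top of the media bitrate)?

632

Audio: 640 kbps = 0.640 Mbps.
Per-viewer media rate: 3.530 Mbps.
On the wire with 12% overhead: 3.954 Mbps.
2.5 Gbps = 2,500 Mbps; 2,500 / 3.954 = 632.34 → 632 viewers.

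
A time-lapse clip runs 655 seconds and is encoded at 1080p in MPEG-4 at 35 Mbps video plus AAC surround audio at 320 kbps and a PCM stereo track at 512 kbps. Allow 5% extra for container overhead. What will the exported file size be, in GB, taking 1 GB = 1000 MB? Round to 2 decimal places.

3.08 GB

Audio total: 320 + 512 = 832 kbps = 0.832 Mbps.
Total bitrate: 35 + 0.832 = 35.832 Mbps.
Stream data: 35.832 Mbps × 655 s = 23470.0 Mb.
With 5% container overhead: ×1.05.
24,643 Mb ÷ 8 = 3,080 MB → 3.080 GB.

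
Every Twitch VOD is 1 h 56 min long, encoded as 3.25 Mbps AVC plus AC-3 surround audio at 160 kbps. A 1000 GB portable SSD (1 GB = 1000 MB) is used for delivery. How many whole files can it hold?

1 h 56 min = 116 min = 6960 s
Audio: 160 kbps = 0.160 Mbps.
Total bitrate: 3.410 Mbps.
Per item: 3.410 Mbps × 6960 s = 23,734 Mb = 2,967 MB.
Capacity: 1000 GB = 8,000,000 Mb; 337.07 items → 337 complete.

337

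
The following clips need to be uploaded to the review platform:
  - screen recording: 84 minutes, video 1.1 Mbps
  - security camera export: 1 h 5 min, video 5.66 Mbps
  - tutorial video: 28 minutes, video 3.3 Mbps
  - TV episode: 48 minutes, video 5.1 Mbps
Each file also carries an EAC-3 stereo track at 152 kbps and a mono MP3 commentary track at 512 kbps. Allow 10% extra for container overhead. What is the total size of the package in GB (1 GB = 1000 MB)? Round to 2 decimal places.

7.81 GB

Audio total: 152 + 512 = 664 kbps = 0.664 Mbps.
screen recording: 1.764 Mbps × 5040 s × 1.10 = 9779.6 Mb
security camera export: 6.324 Mbps × 3900 s × 1.10 = 27130.0 Mb
tutorial video: 3.964 Mbps × 1680 s × 1.10 = 7325.5 Mb
TV episode: 5.764 Mbps × 2880 s × 1.10 = 18260.4 Mb
Total: 62495.4 Mb = 7811.9 MB.
= 7.812 GB.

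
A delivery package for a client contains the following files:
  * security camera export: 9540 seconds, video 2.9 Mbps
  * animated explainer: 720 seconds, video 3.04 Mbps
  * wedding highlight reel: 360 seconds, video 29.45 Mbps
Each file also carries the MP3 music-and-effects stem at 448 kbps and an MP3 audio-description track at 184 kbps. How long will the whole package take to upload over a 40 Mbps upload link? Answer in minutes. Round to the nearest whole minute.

Audio total: 448 + 184 = 632 kbps = 0.632 Mbps.
security camera export: 3.532 Mbps × 9540 s = 33695.3 Mb
animated explainer: 3.672 Mbps × 720 s = 2643.8 Mb
wedding highlight reel: 30.082 Mbps × 360 s = 10829.5 Mb
Total: 47168.6 Mb = 5896.1 MB.
At 40 Mbps: 47168.6 / 40 = 1179 s ≈ 19.7 minutes.

20 minutes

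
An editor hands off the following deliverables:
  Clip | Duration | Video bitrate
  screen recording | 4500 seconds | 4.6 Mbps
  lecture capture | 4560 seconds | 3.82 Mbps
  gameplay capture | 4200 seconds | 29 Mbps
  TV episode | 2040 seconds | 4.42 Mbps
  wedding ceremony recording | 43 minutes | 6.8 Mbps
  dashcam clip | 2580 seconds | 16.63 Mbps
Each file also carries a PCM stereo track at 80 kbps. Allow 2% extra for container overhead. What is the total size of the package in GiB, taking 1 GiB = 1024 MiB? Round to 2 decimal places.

Audio: 80 kbps = 0.080 Mbps.
screen recording: 4.680 Mbps × 4500 s × 1.02 = 21481.2 Mb
lecture capture: 3.900 Mbps × 4560 s × 1.02 = 18139.7 Mb
gameplay capture: 29.080 Mbps × 4200 s × 1.02 = 124578.7 Mb
TV episode: 4.500 Mbps × 2040 s × 1.02 = 9363.6 Mb
wedding ceremony recording: 6.880 Mbps × 2580 s × 1.02 = 18105.4 Mb
dashcam clip: 16.710 Mbps × 2580 s × 1.02 = 43974.0 Mb
Total: 235642.6 Mb = 29455.3 MB.
= 27.43 GiB.

27.43 GiB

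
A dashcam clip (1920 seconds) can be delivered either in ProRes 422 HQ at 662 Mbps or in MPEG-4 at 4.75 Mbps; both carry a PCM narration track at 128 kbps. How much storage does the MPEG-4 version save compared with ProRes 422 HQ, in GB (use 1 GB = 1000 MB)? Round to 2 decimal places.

Audio: 128 kbps = 0.128 Mbps.
ProRes 422 HQ: 662.128 Mbps × 1920 s = 1271285.8 Mb = 158.911 GB.
MPEG-4: 4.878 Mbps × 1920 s = 9365.8 Mb = 1.171 GB.
Saving: 158.911 − 1.171 = 157.740 GB.

157.74 GB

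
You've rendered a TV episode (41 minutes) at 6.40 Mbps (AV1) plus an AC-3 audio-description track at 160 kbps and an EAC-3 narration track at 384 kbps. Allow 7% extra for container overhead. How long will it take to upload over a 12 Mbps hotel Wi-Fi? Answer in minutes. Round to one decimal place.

25.4 minutes

41 min = 2460 s
Audio total: 160 + 384 = 544 kbps = 0.544 Mbps.
Total bitrate: 6.944 Mbps.
File: 6.944 Mbps × 2460 s = 17082.2 Mb.
With 7% container overhead: ×1.07. → 18278.0 Mb.
At 12 Mbps: 18278.0 / 12 = 1523.2 s ≈ 25.4 minutes.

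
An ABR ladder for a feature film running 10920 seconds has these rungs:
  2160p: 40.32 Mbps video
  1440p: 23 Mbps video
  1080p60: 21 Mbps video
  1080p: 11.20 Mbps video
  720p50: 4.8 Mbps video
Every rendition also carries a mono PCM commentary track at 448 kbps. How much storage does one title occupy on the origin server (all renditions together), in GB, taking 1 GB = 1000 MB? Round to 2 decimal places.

Audio: 448 kbps = 0.448 Mbps.
Sum of rendition bitrates: (40.32+0.448) + (23+0.448) + (21+0.448) + (11.20+0.448) + (4.8+0.448) = 102.560 Mbps.
× 10920 s = 1,119,955 Mb = 139,994 MB = 140.0 GB.

139.99 GB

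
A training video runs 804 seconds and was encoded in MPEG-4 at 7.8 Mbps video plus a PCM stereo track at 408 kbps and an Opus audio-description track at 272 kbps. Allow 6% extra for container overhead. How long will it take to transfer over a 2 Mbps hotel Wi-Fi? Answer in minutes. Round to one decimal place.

60.2 minutes

Audio total: 408 + 272 = 680 kbps = 0.680 Mbps.
Total bitrate: 8.480 Mbps.
File: 8.480 Mbps × 804 s = 6817.9 Mb.
With 6% container overhead: ×1.06. → 7227.0 Mb.
At 2 Mbps: 7227.0 / 2 = 3613.5 s ≈ 60.2 minutes.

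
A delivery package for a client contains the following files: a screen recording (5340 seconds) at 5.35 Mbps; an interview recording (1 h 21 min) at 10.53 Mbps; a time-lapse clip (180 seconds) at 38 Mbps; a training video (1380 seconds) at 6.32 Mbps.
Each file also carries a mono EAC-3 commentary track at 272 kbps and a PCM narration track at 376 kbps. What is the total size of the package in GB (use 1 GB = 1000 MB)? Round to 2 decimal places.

Audio total: 272 + 376 = 648 kbps = 0.648 Mbps.
screen recording: 5.998 Mbps × 5340 s = 32029.3 Mb
interview recording: 11.178 Mbps × 4860 s = 54325.1 Mb
time-lapse clip: 38.648 Mbps × 180 s = 6956.6 Mb
training video: 6.968 Mbps × 1380 s = 9615.8 Mb
Total: 102926.9 Mb = 12865.9 MB.
= 12.87 GB.

12.87 GB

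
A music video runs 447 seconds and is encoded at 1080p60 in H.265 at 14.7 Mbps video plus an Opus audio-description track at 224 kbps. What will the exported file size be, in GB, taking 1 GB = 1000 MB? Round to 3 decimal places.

Audio: 224 kbps = 0.224 Mbps.
Total bitrate: 14.7 + 0.224 = 14.924 Mbps.
Stream data: 14.924 Mbps × 447 s = 6671.0 Mb.
6,671 Mb ÷ 8 = 833.9 MB → 0.8339 GB.

0.834 GB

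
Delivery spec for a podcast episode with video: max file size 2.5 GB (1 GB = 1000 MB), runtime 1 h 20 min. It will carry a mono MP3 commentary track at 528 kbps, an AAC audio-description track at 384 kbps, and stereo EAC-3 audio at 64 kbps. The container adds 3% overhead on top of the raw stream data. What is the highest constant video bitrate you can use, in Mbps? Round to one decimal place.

3.1 Mbps

Budget: 2.5 GB = 20000.0 Mb.
Stream payload after overhead: 20000.0 / 1.03 = 19417.5 Mb.
1 h 20 min = 80 min = 4800 s
Total bitrate budget: 19417.5 Mb / 4800 s = 4.045 Mbps.
Audio total: 528 + 384 + 64 = 976 kbps = 0.976 Mbps.
Video: 4.045 − 0.976 = 3.069 Mbps.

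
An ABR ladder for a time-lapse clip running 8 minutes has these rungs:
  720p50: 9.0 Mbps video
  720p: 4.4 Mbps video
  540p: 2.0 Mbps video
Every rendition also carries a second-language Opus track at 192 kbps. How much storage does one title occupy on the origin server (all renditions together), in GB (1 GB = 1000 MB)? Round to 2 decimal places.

8 min = 480 s
Audio: 192 kbps = 0.192 Mbps.
Sum of rendition bitrates: (9.0+0.192) + (4.4+0.192) + (2.0+0.192) = 15.976 Mbps.
× 480 s = 7,668 Mb = 958.6 MB = 0.9586 GB.

0.96 GB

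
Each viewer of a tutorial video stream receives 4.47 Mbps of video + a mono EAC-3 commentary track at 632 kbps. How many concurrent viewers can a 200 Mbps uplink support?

Audio: 632 kbps = 0.632 Mbps.
Per-viewer media rate: 5.102 Mbps.
200 Mbps = 200.0 Mbps; 200.0 / 5.102 = 39.20 → 39 viewers.

39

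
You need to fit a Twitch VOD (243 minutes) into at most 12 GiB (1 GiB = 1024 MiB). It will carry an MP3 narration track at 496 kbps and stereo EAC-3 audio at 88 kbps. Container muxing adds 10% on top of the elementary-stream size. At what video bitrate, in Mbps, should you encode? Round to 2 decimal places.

5.84 Mbps

Budget: 12 GiB = 103079.2 Mb.
Stream payload after overhead: 103079.2 / 1.10 = 93708.4 Mb.
243 min = 14580 s
Total bitrate budget: 93708.4 Mb / 14580 s = 6.427 Mbps.
Audio total: 496 + 88 = 584 kbps = 0.584 Mbps.
Video: 6.427 − 0.584 = 5.843 Mbps.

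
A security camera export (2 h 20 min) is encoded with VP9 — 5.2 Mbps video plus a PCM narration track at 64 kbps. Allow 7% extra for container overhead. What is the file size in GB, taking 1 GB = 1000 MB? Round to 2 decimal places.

2 h 20 min = 140 min = 8400 s
Audio: 64 kbps = 0.064 Mbps.
Total bitrate: 5.2 + 0.064 = 5.264 Mbps.
Stream data: 5.264 Mbps × 8400 s = 44217.6 Mb.
With 7% container overhead: ×1.07.
47,313 Mb ÷ 8 = 5,914 MB → 5.914 GB.

5.91 GB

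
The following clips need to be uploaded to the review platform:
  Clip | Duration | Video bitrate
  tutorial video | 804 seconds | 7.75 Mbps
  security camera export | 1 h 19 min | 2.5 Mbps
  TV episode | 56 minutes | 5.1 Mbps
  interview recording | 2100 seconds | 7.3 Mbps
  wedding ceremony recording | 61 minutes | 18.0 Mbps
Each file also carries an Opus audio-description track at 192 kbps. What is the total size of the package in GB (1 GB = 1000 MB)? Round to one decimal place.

14.9 GB

Audio: 192 kbps = 0.192 Mbps.
tutorial video: 7.942 Mbps × 804 s = 6385.4 Mb
security camera export: 2.692 Mbps × 4740 s = 12760.1 Mb
TV episode: 5.292 Mbps × 3360 s = 17781.1 Mb
interview recording: 7.492 Mbps × 2100 s = 15733.2 Mb
wedding ceremony recording: 18.192 Mbps × 3660 s = 66582.7 Mb
Total: 119242.5 Mb = 14905.3 MB.
= 14.91 GB.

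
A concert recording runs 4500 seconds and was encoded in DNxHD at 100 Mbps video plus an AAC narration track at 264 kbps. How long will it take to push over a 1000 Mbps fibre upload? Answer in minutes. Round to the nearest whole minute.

Audio: 264 kbps = 0.264 Mbps.
Total bitrate: 100.264 Mbps.
File: 100.264 Mbps × 4500 s = 451188.0 Mb.
At 1000 Mbps: 451188.0 / 1000 = 451.2 s ≈ 7.52 minutes.

8 minutes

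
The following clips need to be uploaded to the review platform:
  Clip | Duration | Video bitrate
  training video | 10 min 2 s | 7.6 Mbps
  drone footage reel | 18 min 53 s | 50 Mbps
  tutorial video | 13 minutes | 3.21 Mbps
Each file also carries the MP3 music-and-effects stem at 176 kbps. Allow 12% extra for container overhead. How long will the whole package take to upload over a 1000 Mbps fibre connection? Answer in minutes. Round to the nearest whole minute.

Audio: 176 kbps = 0.176 Mbps.
training video: 7.776 Mbps × 602 s × 1.12 = 5242.9 Mb
drone footage reel: 50.176 Mbps × 1133 s × 1.12 = 63671.3 Mb
tutorial video: 3.386 Mbps × 780 s × 1.12 = 2958.0 Mb
Total: 71872.2 Mb = 8984.0 MB.
At 1000 Mbps: 71872.2 / 1000 = 72 s ≈ 1.2 minutes.

1 minutes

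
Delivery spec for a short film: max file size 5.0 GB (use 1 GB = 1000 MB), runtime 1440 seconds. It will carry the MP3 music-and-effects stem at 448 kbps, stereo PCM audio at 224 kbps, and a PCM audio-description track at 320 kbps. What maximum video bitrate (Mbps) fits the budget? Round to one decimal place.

26.8 Mbps

Budget: 5.0 GB = 40000.0 Mb.
Total bitrate budget: 40000.0 Mb / 1440 s = 27.778 Mbps.
Audio total: 448 + 224 + 320 = 992 kbps = 0.992 Mbps.
Video: 27.778 − 0.992 = 26.786 Mbps.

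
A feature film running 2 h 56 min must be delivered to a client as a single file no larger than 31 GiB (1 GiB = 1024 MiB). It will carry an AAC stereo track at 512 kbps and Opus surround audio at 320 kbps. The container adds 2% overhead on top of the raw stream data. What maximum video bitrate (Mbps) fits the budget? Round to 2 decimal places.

23.89 Mbps

Budget: 31 GiB = 266288.0 Mb.
Stream payload after overhead: 266288.0 / 1.02 = 261066.6 Mb.
2 h 56 min = 176 min = 10560 s
Total bitrate budget: 261066.6 Mb / 10560 s = 24.722 Mbps.
Audio total: 512 + 320 = 832 kbps = 0.832 Mbps.
Video: 24.722 − 0.832 = 23.890 Mbps.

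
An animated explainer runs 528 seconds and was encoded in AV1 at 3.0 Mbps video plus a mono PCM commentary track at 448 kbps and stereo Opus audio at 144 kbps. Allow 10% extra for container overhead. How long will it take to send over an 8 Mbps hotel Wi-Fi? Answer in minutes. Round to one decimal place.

Audio total: 448 + 144 = 592 kbps = 0.592 Mbps.
Total bitrate: 3.592 Mbps.
File: 3.592 Mbps × 528 s = 1896.6 Mb.
With 10% container overhead: ×1.10. → 2086.2 Mb.
At 8 Mbps: 2086.2 / 8 = 260.8 s ≈ 4.35 minutes.

4.3 minutes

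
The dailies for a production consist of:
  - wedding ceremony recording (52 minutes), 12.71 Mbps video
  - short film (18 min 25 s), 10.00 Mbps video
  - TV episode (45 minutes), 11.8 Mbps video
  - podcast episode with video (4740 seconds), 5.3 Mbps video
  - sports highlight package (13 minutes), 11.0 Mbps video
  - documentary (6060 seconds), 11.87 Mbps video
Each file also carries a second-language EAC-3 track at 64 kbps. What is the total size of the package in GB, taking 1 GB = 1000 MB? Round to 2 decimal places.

Audio: 64 kbps = 0.064 Mbps.
wedding ceremony recording: 12.774 Mbps × 3120 s = 39854.9 Mb
short film: 10.064 Mbps × 1105 s = 11120.7 Mb
TV episode: 11.864 Mbps × 2700 s = 32032.8 Mb
podcast episode with video: 5.364 Mbps × 4740 s = 25425.4 Mb
sports highlight package: 11.064 Mbps × 780 s = 8629.9 Mb
documentary: 11.934 Mbps × 6060 s = 72320.0 Mb
Total: 189383.7 Mb = 23673.0 MB.
= 23.67 GB.

23.67 GB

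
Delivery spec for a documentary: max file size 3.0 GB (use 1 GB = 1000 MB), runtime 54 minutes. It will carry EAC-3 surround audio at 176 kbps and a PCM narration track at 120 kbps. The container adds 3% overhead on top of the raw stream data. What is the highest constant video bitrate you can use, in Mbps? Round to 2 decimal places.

6.90 Mbps

Budget: 3.0 GB = 24000.0 Mb.
Stream payload after overhead: 24000.0 / 1.03 = 23301.0 Mb.
54 min = 3240 s
Total bitrate budget: 23301.0 Mb / 3240 s = 7.192 Mbps.
Audio total: 176 + 120 = 296 kbps = 0.296 Mbps.
Video: 7.192 − 0.296 = 6.896 Mbps.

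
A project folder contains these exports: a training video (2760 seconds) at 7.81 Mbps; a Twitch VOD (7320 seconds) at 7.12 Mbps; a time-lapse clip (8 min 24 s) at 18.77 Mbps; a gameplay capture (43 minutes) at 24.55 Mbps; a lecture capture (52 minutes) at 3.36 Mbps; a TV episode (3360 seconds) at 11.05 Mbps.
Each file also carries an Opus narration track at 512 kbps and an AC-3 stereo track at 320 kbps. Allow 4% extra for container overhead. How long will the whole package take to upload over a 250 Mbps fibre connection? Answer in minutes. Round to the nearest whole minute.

Audio total: 512 + 320 = 832 kbps = 0.832 Mbps.
training video: 8.642 Mbps × 2760 s × 1.04 = 24806.0 Mb
Twitch VOD: 7.952 Mbps × 7320 s × 1.04 = 60537.0 Mb
time-lapse clip: 19.602 Mbps × 504 s × 1.04 = 10274.6 Mb
gameplay capture: 25.382 Mbps × 2580 s × 1.04 = 68105.0 Mb
lecture capture: 4.192 Mbps × 3120 s × 1.04 = 13602.2 Mb
TV episode: 11.882 Mbps × 3360 s × 1.04 = 41520.5 Mb
Total: 218845.2 Mb = 27355.7 MB.
At 250 Mbps: 218845.2 / 250 = 875 s ≈ 14.6 minutes.

15 minutes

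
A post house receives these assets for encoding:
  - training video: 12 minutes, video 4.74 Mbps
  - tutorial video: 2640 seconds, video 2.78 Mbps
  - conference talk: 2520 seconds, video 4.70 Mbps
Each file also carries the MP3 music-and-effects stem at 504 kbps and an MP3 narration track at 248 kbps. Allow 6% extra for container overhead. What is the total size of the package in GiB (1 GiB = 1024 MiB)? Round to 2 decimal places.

3.33 GiB

Audio total: 504 + 248 = 752 kbps = 0.752 Mbps.
training video: 5.492 Mbps × 720 s × 1.06 = 4191.5 Mb
tutorial video: 3.532 Mbps × 2640 s × 1.06 = 9883.9 Mb
conference talk: 5.452 Mbps × 2520 s × 1.06 = 14563.4 Mb
Total: 28638.8 Mb = 3579.9 MB.
= 3.334 GiB.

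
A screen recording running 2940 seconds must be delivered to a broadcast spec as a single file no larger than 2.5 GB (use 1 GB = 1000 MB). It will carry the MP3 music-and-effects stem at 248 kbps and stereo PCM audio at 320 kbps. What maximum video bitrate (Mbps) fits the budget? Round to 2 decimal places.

6.23 Mbps

Budget: 2.5 GB = 20000.0 Mb.
Total bitrate budget: 20000.0 Mb / 2940 s = 6.803 Mbps.
Audio total: 248 + 320 = 568 kbps = 0.568 Mbps.
Video: 6.803 − 0.568 = 6.235 Mbps.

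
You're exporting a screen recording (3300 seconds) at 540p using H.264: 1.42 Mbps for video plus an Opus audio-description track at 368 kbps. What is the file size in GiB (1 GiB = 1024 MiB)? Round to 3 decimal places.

Audio: 368 kbps = 0.368 Mbps.
Total bitrate: 1.42 + 0.368 = 1.788 Mbps.
Stream data: 1.788 Mbps × 3300 s = 5900.4 Mb.
5,900 Mb = 737,550,000 bytes ÷ 1,073,741,824 = 0.6869 GiB.

0.687 GiB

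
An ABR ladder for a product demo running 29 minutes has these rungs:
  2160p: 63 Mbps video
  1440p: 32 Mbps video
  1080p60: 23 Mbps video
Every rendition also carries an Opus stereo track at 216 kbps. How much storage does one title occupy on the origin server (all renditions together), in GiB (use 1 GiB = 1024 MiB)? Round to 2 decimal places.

29 min = 1740 s
Audio: 216 kbps = 0.216 Mbps.
Sum of rendition bitrates: (63+0.216) + (32+0.216) + (23+0.216) = 118.648 Mbps.
× 1740 s = 206,448 Mb = 25,806 MB = 24.03 GiB.

24.03 GiB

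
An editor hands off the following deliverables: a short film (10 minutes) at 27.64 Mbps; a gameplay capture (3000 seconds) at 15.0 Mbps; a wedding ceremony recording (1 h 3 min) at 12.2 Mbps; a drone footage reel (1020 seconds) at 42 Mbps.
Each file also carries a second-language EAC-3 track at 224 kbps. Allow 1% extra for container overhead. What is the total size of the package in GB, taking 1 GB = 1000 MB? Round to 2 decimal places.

19.24 GB

Audio: 224 kbps = 0.224 Mbps.
short film: 27.864 Mbps × 600 s × 1.01 = 16885.6 Mb
gameplay capture: 15.224 Mbps × 3000 s × 1.01 = 46128.7 Mb
wedding ceremony recording: 12.424 Mbps × 3780 s × 1.01 = 47432.3 Mb
drone footage reel: 42.224 Mbps × 1020 s × 1.01 = 43499.2 Mb
Total: 153945.8 Mb = 19243.2 MB.
= 19.24 GB.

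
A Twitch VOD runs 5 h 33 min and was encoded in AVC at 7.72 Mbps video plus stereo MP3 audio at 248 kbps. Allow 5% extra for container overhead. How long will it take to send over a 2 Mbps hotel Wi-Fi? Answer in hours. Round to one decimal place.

5 h 33 min = 333 min = 19980 s
Audio: 248 kbps = 0.248 Mbps.
Total bitrate: 7.968 Mbps.
File: 7.968 Mbps × 19980 s = 159200.6 Mb.
With 5% container overhead: ×1.05. → 167160.7 Mb.
At 2 Mbps: 167160.7 / 2 = 83580.3 s ≈ 23.2 hours.

23.2 hours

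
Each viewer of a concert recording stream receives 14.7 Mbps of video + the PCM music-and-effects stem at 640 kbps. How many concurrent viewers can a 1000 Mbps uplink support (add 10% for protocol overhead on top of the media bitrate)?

Audio: 640 kbps = 0.640 Mbps.
Per-viewer media rate: 15.340 Mbps.
On the wire with 10% overhead: 16.874 Mbps.
1000 Mbps = 1,000 Mbps; 1,000 / 16.874 = 59.26 → 59 viewers.

59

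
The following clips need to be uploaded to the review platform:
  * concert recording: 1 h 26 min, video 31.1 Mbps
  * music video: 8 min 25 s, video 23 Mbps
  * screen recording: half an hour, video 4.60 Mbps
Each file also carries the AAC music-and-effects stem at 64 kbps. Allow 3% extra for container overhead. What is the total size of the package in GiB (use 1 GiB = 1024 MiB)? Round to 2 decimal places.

21.69 GiB

Audio: 64 kbps = 0.064 Mbps.
concert recording: 31.164 Mbps × 5160 s × 1.03 = 165630.4 Mb
music video: 23.064 Mbps × 505 s × 1.03 = 11996.7 Mb
screen recording: 4.664 Mbps × 1800 s × 1.03 = 8647.1 Mb
Total: 186274.2 Mb = 23284.3 MB.
= 21.69 GiB.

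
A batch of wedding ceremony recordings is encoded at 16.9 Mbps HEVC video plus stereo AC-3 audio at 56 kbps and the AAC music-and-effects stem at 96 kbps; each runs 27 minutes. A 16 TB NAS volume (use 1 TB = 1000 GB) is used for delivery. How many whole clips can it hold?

4633

27 min = 1620 s
Audio total: 56 + 96 = 152 kbps = 0.152 Mbps.
Total bitrate: 17.052 Mbps.
Per item: 17.052 Mbps × 1620 s = 27,624 Mb = 3,453 MB.
Capacity: 16 TB = 128,000,000 Mb; 4633.61 items → 4633 complete.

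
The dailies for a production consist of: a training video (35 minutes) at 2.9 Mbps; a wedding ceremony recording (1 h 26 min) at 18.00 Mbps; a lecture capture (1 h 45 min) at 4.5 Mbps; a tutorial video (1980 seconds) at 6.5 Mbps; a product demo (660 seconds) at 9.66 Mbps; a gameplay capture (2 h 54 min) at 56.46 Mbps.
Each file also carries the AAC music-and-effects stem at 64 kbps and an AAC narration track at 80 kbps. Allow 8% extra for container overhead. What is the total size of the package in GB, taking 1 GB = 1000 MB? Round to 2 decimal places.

99.88 GB

Audio total: 64 + 80 = 144 kbps = 0.144 Mbps.
training video: 3.044 Mbps × 2100 s × 1.08 = 6903.8 Mb
wedding ceremony recording: 18.144 Mbps × 5160 s × 1.08 = 101112.9 Mb
lecture capture: 4.644 Mbps × 6300 s × 1.08 = 31597.8 Mb
tutorial video: 6.644 Mbps × 1980 s × 1.08 = 14207.5 Mb
product demo: 9.804 Mbps × 660 s × 1.08 = 6988.3 Mb
gameplay capture: 56.604 Mbps × 10440 s × 1.08 = 638221.4 Mb
Total: 799031.7 Mb = 99879.0 MB.
= 99.88 GB.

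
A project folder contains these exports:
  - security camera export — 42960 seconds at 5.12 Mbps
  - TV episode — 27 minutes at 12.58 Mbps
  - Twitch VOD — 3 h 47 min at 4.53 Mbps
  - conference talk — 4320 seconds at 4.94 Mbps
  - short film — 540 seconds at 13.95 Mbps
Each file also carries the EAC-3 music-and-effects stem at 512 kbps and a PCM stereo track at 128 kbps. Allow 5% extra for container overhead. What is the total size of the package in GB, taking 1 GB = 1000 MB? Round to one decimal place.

48.7 GB

Audio total: 512 + 128 = 640 kbps = 0.640 Mbps.
security camera export: 5.760 Mbps × 42960 s × 1.05 = 259822.1 Mb
TV episode: 13.220 Mbps × 1620 s × 1.05 = 22487.2 Mb
Twitch VOD: 5.170 Mbps × 13620 s × 1.05 = 73936.2 Mb
conference talk: 5.580 Mbps × 4320 s × 1.05 = 25310.9 Mb
short film: 14.590 Mbps × 540 s × 1.05 = 8272.5 Mb
Total: 389828.9 Mb = 48728.6 MB.
= 48.73 GB.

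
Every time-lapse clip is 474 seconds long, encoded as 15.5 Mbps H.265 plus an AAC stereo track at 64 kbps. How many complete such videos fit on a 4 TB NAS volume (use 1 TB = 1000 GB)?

4337

Audio: 64 kbps = 0.064 Mbps.
Total bitrate: 15.564 Mbps.
Per item: 15.564 Mbps × 474 s = 7,377 Mb = 922.2 MB.
Capacity: 4 TB = 32,000,000 Mb; 4337.61 items → 4337 complete.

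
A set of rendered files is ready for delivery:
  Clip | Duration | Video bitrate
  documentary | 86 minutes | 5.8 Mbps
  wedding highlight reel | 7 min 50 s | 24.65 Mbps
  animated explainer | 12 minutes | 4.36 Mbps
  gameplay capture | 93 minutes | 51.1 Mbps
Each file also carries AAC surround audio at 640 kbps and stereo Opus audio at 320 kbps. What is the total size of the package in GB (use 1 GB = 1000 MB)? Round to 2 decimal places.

42.66 GB

Audio total: 640 + 320 = 960 kbps = 0.960 Mbps.
documentary: 6.760 Mbps × 5160 s = 34881.6 Mb
wedding highlight reel: 25.610 Mbps × 470 s = 12036.7 Mb
animated explainer: 5.320 Mbps × 720 s = 3830.4 Mb
gameplay capture: 52.060 Mbps × 5580 s = 290494.8 Mb
Total: 341243.5 Mb = 42655.4 MB.
= 42.66 GB.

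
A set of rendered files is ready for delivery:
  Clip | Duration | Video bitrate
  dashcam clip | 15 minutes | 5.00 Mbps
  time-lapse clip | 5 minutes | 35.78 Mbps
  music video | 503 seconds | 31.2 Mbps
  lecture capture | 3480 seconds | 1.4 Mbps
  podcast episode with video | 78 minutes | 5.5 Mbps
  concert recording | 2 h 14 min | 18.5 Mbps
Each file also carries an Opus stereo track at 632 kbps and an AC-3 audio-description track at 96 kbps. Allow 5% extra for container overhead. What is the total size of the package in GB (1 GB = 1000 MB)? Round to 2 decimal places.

Audio total: 632 + 96 = 728 kbps = 0.728 Mbps.
dashcam clip: 5.728 Mbps × 900 s × 1.05 = 5413.0 Mb
time-lapse clip: 36.508 Mbps × 300 s × 1.05 = 11500.0 Mb
music video: 31.928 Mbps × 503 s × 1.05 = 16862.8 Mb
lecture capture: 2.128 Mbps × 3480 s × 1.05 = 7775.7 Mb
podcast episode with video: 6.228 Mbps × 4680 s × 1.05 = 30604.4 Mb
concert recording: 19.228 Mbps × 8040 s × 1.05 = 162322.8 Mb
Total: 234478.6 Mb = 29309.8 MB.
= 29.31 GB.

29.31 GB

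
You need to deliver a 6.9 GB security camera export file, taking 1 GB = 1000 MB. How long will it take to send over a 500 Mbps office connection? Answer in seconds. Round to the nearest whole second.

110 seconds

File: 6.9 GB = 55200.0 Mb.
At 500 Mbps: 55200.0 / 500 = 110.4 s ≈ 110 seconds.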